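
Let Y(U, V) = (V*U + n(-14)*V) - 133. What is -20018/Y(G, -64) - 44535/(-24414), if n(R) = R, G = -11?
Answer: -141128869/11938446 ≈ -11.821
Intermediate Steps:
Y(U, V) = -133 - 14*V + U*V (Y(U, V) = (V*U - 14*V) - 133 = (U*V - 14*V) - 133 = (-14*V + U*V) - 133 = -133 - 14*V + U*V)
-20018/Y(G, -64) - 44535/(-24414) = -20018/(-133 - 14*(-64) - 11*(-64)) - 44535/(-24414) = -20018/(-133 + 896 + 704) - 44535*(-1/24414) = -20018/1467 + 14845/8138 = -141128869/11938446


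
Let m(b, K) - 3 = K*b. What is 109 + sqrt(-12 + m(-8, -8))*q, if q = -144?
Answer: 109 - 144*sqrt(55) ≈ -958.93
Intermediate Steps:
m(b, K) = 3 + K*b
109 + sqrt(-12 + m(-8, -8))*q = 109 + sqrt(-12 + (3 - 8*(-8)))*(-144) = 109 + sqrt(-12 + (3 + 64))*(-144) = 109 + sqrt(-12 + 67)*(-144) = 109 + sqrt(55)*(-144) = 109 - 144*sqrt(55)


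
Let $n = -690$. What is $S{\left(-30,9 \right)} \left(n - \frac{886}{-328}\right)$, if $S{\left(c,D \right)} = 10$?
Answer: $- \frac{563585}{82} \approx -6873.0$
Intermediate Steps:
$S{\left(-30,9 \right)} \left(n - \frac{886}{-328}\right) = 10 \left(-690 - \frac{886}{-328}\right) = 10 \left(-690 - - \frac{443}{164}\right) = 10 \left(-690 + \frac{443}{164}\right) = 10 \left(- \frac{112717}{164}\right) = - \frac{563585}{82}$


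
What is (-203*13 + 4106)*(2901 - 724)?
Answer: 3193659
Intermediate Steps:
(-203*13 + 4106)*(2901 - 724) = (-2639 + 4106)*2177 = 1467*2177 = 3193659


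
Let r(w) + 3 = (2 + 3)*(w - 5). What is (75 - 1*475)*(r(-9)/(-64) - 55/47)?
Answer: 2225/188 ≈ 11.835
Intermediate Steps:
r(w) = -28 + 5*w (r(w) = -3 + (2 + 3)*(w - 5) = -3 + 5*(-5 + w) = -3 + (-25 + 5*w) = -28 + 5*w)
(75 - 1*475)*(r(-9)/(-64) - 55/47) = (75 - 1*475)*((-28 + 5*(-9))/(-64) - 55/47) = (75 - 475)*((-28 - 45)*(-1/64) - 55*1/47) = -400*(-73*(-1/64) - 55/47) = -400*(73/64 - 55/47) = -400*(-89/3008) = 2225/188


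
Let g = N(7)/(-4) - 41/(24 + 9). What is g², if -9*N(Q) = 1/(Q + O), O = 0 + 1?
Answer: 15405625/10036224 ≈ 1.5350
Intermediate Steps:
O = 1
N(Q) = -1/(9*(1 + Q)) (N(Q) = -1/(9*(Q + 1)) = -1/(9*(1 + Q)))
g = -3925/3168 (g = -1/(9 + 9*7)/(-4) - 41/(24 + 9) = -1/(9 + 63)*(-¼) - 41/33 = -1/72*(-¼) - 41*1/33 = -1*1/72*(-¼) - 41/33 = -1/72*(-¼) - 41/33 = 1/288 - 41/33 = -3925/3168 ≈ -1.2390)
g² = (-3925/3168)² = 15405625/10036224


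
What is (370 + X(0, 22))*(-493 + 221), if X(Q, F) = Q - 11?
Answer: -97648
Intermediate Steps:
X(Q, F) = -11 + Q
(370 + X(0, 22))*(-493 + 221) = (370 + (-11 + 0))*(-493 + 221) = (370 - 11)*(-272) = 359*(-272) = -97648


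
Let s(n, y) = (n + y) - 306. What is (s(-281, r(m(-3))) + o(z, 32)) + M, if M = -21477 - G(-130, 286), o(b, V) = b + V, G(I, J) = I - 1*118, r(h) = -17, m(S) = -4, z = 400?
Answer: -21401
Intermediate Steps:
G(I, J) = -118 + I (G(I, J) = I - 118 = -118 + I)
o(b, V) = V + b
M = -21229 (M = -21477 - (-118 - 130) = -21477 - 1*(-248) = -21477 + 248 = -21229)
s(n, y) = -306 + n + y
(s(-281, r(m(-3))) + o(z, 32)) + M = ((-306 - 281 - 17) + (32 + 400)) - 21229 = (-604 + 432) - 21229 = -172 - 21229 = -21401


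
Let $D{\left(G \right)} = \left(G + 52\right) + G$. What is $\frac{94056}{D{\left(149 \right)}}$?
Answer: $\frac{47028}{175} \approx 268.73$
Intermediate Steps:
$D{\left(G \right)} = 52 + 2 G$ ($D{\left(G \right)} = \left(52 + G\right) + G = 52 + 2 G$)
$\frac{94056}{D{\left(149 \right)}} = \frac{94056}{52 + 2 \cdot 149} = \frac{94056}{52 + 298} = \frac{94056}{350} = 94056 \cdot \frac{1}{350} = \frac{47028}{175}$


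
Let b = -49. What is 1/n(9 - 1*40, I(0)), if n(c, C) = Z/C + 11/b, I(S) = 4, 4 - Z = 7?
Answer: -196/191 ≈ -1.0262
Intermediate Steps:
Z = -3 (Z = 4 - 1*7 = 4 - 7 = -3)
n(c, C) = -11/49 - 3/C (n(c, C) = -3/C + 11/(-49) = -3/C + 11*(-1/49) = -3/C - 11/49 = -11/49 - 3/C)
1/n(9 - 1*40, I(0)) = 1/(-11/49 - 3/4) = 1/(-11/49 - 3*¼) = 1/(-11/49 - ¾) = 1/(-191/196) = -196/191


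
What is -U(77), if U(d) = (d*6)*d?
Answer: -35574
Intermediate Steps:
U(d) = 6*d² (U(d) = (6*d)*d = 6*d²)
-U(77) = -6*77² = -6*5929 = -1*35574 = -35574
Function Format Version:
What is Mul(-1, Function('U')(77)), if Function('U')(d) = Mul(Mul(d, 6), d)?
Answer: -35574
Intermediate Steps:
Function('U')(d) = Mul(6, Pow(d, 2)) (Function('U')(d) = Mul(Mul(6, d), d) = Mul(6, Pow(d, 2)))
Mul(-1, Function('U')(77)) = Mul(-1, Mul(6, Pow(77, 2))) = Mul(-1, Mul(6, 5929)) = Mul(-1, 35574) = -35574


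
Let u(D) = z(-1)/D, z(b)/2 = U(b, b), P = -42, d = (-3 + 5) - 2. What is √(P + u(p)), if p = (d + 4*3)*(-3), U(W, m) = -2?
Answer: I*√377/3 ≈ 6.4722*I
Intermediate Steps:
d = 0 (d = 2 - 2 = 0)
z(b) = -4 (z(b) = 2*(-2) = -4)
p = -36 (p = (0 + 4*3)*(-3) = (0 + 12)*(-3) = 12*(-3) = -36)
u(D) = -4/D
√(P + u(p)) = √(-42 - 4/(-36)) = √(-42 - 4*(-1/36)) = √(-42 + ⅑) = √(-377/9) = I*√377/3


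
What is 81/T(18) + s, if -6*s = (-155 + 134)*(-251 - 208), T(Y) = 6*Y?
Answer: -6423/4 ≈ -1605.8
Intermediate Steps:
s = -3213/2 (s = -(-155 + 134)*(-251 - 208)/6 = -(-7)*(-459)/2 = -1/6*9639 = -3213/2 ≈ -1606.5)
81/T(18) + s = 81/(6*18) - 3213/2 = 81/108 - 3213/2 = (1/108)*81 - 3213/2 = 3/4 - 3213/2 = -6423/4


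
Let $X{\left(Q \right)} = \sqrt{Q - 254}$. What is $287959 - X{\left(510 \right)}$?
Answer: $287943$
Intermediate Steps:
$X{\left(Q \right)} = \sqrt{-254 + Q}$
$287959 - X{\left(510 \right)} = 287959 - \sqrt{-254 + 510} = 287959 - \sqrt{256} = 287959 - 16 = 287943$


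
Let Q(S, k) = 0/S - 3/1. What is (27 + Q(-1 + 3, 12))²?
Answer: 576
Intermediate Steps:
Q(S, k) = -3 (Q(S, k) = 0 - 3*1 = 0 - 3 = -3)
(27 + Q(-1 + 3, 12))² = (27 - 3)² = 24² = 576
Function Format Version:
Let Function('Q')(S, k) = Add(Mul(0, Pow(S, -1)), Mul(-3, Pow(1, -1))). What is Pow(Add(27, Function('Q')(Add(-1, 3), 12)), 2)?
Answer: 576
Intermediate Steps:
Function('Q')(S, k) = -3 (Function('Q')(S, k) = Add(0, Mul(-3, 1)) = Add(0, -3) = -3)
Pow(Add(27, Function('Q')(Add(-1, 3), 12)), 2) = Pow(Add(27, -3), 2) = Pow(24, 2) = 576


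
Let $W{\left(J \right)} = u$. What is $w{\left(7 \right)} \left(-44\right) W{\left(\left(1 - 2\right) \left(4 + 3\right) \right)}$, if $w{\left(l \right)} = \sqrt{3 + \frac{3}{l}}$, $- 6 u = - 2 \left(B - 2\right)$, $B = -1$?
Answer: $\frac{88 \sqrt{42}}{7} \approx 81.472$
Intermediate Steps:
$u = -1$ ($u = - \frac{\left(-2\right) \left(-1 - 2\right)}{6} = - \frac{\left(-2\right) \left(-3\right)}{6} = \left(- \frac{1}{6}\right) 6 = -1$)
$W{\left(J \right)} = -1$
$w{\left(7 \right)} \left(-44\right) W{\left(\left(1 - 2\right) \left(4 + 3\right) \right)} = \sqrt{3 + \frac{3}{7}} \left(-44\right) \left(-1\right) = \sqrt{\frac{24}{7}} \left(-44\right) \left(-1\right) = \frac{2 \sqrt{42}}{7} \left(-44\right) \left(-1\right) = - \frac{88 \sqrt{42}}{7} \left(-1\right) = \frac{88 \sqrt{42}}{7}$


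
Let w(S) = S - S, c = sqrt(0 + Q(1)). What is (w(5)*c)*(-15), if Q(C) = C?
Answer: 0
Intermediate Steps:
c = 1 (c = sqrt(0 + 1) = sqrt(1) = 1)
w(S) = 0
(w(5)*c)*(-15) = (0*1)*(-15) = 0*(-15) = 0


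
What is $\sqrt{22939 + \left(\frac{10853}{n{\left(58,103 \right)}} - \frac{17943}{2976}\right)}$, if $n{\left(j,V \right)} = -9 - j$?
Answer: $\frac{\sqrt{6286874594122}}{16616} \approx 150.9$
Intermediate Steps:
$\sqrt{22939 + \left(\frac{10853}{n{\left(58,103 \right)}} - \frac{17943}{2976}\right)} = \sqrt{22939 + \left(\frac{10853}{-9 - 58} - \frac{17943}{2976}\right)} = \sqrt{22939 + \left(\frac{10853}{-9 - 58} - \frac{5981}{992}\right)} = \sqrt{22939 + \left(\frac{10853}{-67} - \frac{5981}{992}\right)} = \sqrt{22939 + \left(10853 \left(- \frac{1}{67}\right) - \frac{5981}{992}\right)} = \sqrt{22939 - \frac{11166903}{66464}} = \sqrt{\frac{1513450793}{66464}} = \frac{\sqrt{6286874594122}}{16616}$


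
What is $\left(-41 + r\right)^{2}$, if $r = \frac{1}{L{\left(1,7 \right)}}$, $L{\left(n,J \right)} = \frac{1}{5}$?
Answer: $1296$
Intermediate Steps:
$L{\left(n,J \right)} = \frac{1}{5}$
$r = 5$ ($r = \frac{1}{\frac{1}{5}} = 5$)
$\left(-41 + r\right)^{2} = \left(-41 + 5\right)^{2} = \left(-36\right)^{2} = 1296$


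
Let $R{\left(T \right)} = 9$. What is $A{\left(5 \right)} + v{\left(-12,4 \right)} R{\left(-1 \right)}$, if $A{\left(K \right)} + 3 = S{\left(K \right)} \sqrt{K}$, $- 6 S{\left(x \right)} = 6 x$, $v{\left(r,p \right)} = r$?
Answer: $-111 - 5 \sqrt{5} \approx -122.18$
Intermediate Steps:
$S{\left(x \right)} = - x$ ($S{\left(x \right)} = - \frac{6 x}{6} = - x$)
$A{\left(K \right)} = -3 - K^{\frac{3}{2}}$ ($A{\left(K \right)} = -3 + - K \sqrt{K} = -3 - K^{\frac{3}{2}}$)
$A{\left(5 \right)} + v{\left(-12,4 \right)} R{\left(-1 \right)} = \left(-3 - 5^{\frac{3}{2}}\right) - 108 = \left(-3 - 5 \sqrt{5}\right) - 108 = -111 - 5 \sqrt{5}$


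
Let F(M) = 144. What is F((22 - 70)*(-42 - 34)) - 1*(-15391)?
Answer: 15535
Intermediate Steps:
F((22 - 70)*(-42 - 34)) - 1*(-15391) = 144 - 1*(-15391) = 144 + 15391 = 15535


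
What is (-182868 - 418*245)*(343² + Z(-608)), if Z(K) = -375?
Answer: -33455692172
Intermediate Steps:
(-182868 - 418*245)*(343² + Z(-608)) = (-182868 - 418*245)*(343² - 375) = (-182868 - 102410)*(117649 - 375) = -285278*117274 = -33455692172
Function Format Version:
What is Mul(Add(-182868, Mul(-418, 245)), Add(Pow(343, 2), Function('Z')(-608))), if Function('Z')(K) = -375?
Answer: -33455692172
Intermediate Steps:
Mul(Add(-182868, Mul(-418, 245)), Add(Pow(343, 2), Function('Z')(-608))) = Mul(Add(-182868, Mul(-418, 245)), Add(Pow(343, 2), -375)) = Mul(Add(-182868, -102410), Add(117649, -375)) = Mul(-285278, 117274) = -33455692172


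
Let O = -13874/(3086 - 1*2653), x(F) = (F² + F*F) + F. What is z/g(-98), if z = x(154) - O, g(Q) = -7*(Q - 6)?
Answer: 736379/11258 ≈ 65.409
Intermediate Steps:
x(F) = F + 2*F² (x(F) = (F² + F²) + F = 2*F² + F = F + 2*F²)
g(Q) = 42 - 7*Q (g(Q) = -7*(-6 + Q) = 42 - 7*Q)
O = -13874/433 (O = -13874/(3086 - 2653) = -13874/433 ≈ -32.042)
z = 20618612/433 (z = 154*(1 + 2*154) - 1*(-13874/433) = 154*(1 + 308) + 13874/433 = 154*309 + 13874/433 = 47586 + 13874/433 = 20618612/433 ≈ 47618.)
z/g(-98) = 20618612/(433*(42 - 7*(-98))) = 20618612/(433*(42 + 686)) = (20618612/433)/728 = (20618612/433)*(1/728) = 736379/11258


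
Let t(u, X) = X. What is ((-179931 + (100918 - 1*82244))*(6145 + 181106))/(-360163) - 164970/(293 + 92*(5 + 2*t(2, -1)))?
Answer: 17121843044373/204932747 ≈ 83549.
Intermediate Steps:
((-179931 + (100918 - 1*82244))*(6145 + 181106))/(-360163) - 164970/(293 + 92*(5 + 2*t(2, -1))) = ((-179931 + (100918 - 1*82244))*(6145 + 181106))/(-360163) - 164970/(293 + 92*(5 + 2*(-1))) = ((-179931 + (100918 - 82244))*187251)*(-1/360163) - 164970/(293 + 92*(5 - 2)) = ((-179931 + 18674)*187251)*(-1/360163) - 164970/(293 + 92*3) = -161257*187251*(-1/360163) - 164970/(293 + 276) = -30195534507*(-1/360163) - 164970/569 = 30195534507/360163 - 164970*1/569 = 30195534507/360163 - 164970/569 = 17121843044373/204932747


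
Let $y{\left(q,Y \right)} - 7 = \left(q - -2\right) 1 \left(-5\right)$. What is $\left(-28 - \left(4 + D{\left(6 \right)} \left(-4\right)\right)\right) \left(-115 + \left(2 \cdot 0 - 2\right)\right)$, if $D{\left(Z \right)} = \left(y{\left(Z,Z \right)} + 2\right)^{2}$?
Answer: $-446004$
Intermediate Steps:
$y{\left(q,Y \right)} = -3 - 5 q$ ($y{\left(q,Y \right)} = 7 + \left(q - -2\right) 1 \left(-5\right) = 7 + \left(q + 2\right) 1 \left(-5\right) = 7 + \left(2 + q\right) 1 \left(-5\right) = 7 + \left(2 + q\right) \left(-5\right) = 7 - \left(10 + 5 q\right) = -3 - 5 q$)
$D{\left(Z \right)} = \left(-1 - 5 Z\right)^{2}$ ($D{\left(Z \right)} = \left(\left(-3 - 5 Z\right) + 2\right)^{2} = \left(-1 - 5 Z\right)^{2}$)
$\left(-28 - \left(4 + D{\left(6 \right)} \left(-4\right)\right)\right) \left(-115 + \left(2 \cdot 0 - 2\right)\right) = \left(-28 - \left(4 + \left(1 + 5 \cdot 6\right)^{2} \left(-4\right)\right)\right) \left(-115 + \left(2 \cdot 0 - 2\right)\right) = \left(-28 - \left(4 + \left(1 + 30\right)^{2} \left(-4\right)\right)\right) \left(-115 + \left(0 - 2\right)\right) = \left(-28 - \left(4 + 31^{2} \left(-4\right)\right)\right) \left(-115 - 2\right) = \left(-28 - \left(4 + 961 \left(-4\right)\right)\right) \left(-117\right) = \left(-28 - \left(4 - 3844\right)\right) \left(-117\right) = \left(-28 - -3840\right) \left(-117\right) = \left(-28 + 3840\right) \left(-117\right) = 3812 \left(-117\right) = -446004$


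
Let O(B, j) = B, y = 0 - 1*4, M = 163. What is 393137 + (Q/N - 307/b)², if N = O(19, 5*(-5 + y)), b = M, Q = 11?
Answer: 3770754081633/9591409 ≈ 3.9314e+5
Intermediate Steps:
y = -4 (y = 0 - 4 = -4)
b = 163
N = 19
393137 + (Q/N - 307/b)² = 393137 + (11/19 - 307/163)² = 393137 + (-4040/3097)² = 393137 + 16321600/9591409 = 3770754081633/9591409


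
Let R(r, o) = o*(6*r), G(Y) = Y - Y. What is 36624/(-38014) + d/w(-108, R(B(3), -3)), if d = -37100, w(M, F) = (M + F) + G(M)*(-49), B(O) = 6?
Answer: 175301077/1026378 ≈ 170.80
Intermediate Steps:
G(Y) = 0
R(r, o) = 6*o*r
w(M, F) = F + M (w(M, F) = (M + F) + 0*(-49) = (F + M) + 0 = F + M)
36624/(-38014) + d/w(-108, R(B(3), -3)) = 36624/(-38014) - 37100/(6*(-3)*6 - 108) = 36624*(-1/38014) - 37100/(-108 - 108) = -18312/19007 - 37100/(-216) = -18312/19007 - 37100*(-1/216) = -18312/19007 + 9275/54 = 175301077/1026378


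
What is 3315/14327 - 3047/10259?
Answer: -9645784/146980693 ≈ -0.065626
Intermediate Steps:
3315/14327 - 3047/10259 = -9645784/146980693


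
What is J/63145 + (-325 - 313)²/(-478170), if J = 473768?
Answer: 1825807738/274491315 ≈ 6.6516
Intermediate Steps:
J/63145 + (-325 - 313)²/(-478170) = 473768/63145 + (-325 - 313)²/(-478170) = 473768*(1/63145) + (-638)²*(-1/478170) = 473768/63145 + 407044*(-1/478170) = 473768/63145 - 18502/21735 = 1825807738/274491315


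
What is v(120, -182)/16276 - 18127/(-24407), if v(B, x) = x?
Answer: 11176653/15278782 ≈ 0.73151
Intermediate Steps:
v(120, -182)/16276 - 18127/(-24407) = -182/16276 - 18127/(-24407) = -182*1/16276 - 18127*(-1/24407) = -7/626 + 18127/24407 = 11176653/15278782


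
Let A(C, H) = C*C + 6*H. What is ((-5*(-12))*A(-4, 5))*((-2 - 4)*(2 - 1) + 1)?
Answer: -13800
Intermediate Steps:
A(C, H) = C² + 6*H
((-5*(-12))*A(-4, 5))*((-2 - 4)*(2 - 1) + 1) = ((-5*(-12))*((-4)² + 6*5))*((-2 - 4)*(2 - 1) + 1) = (60*(16 + 30))*(-6*1 + 1) = (60*46)*(-6 + 1) = 2760*(-5) = -13800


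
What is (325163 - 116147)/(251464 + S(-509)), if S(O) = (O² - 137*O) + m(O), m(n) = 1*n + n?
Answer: 52254/144815 ≈ 0.36083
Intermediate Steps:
m(n) = 2*n (m(n) = n + n = 2*n)
S(O) = O² - 135*O (S(O) = (O² - 137*O) + 2*O = O² - 135*O)
(325163 - 116147)/(251464 + S(-509)) = (325163 - 116147)/(251464 - 509*(-135 - 509)) = 209016/(251464 - 509*(-644)) = 209016/(251464 + 327796) = 209016/579260 = 209016*(1/579260) = 52254/144815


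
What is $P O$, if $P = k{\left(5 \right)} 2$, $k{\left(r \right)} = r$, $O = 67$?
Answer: $670$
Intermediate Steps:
$P = 10$ ($P = 5 \cdot 2 = 10$)
$P O = 10 \cdot 67 = 670$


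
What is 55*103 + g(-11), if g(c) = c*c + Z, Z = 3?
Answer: 5789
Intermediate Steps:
g(c) = 3 + c**2 (g(c) = c*c + 3 = c**2 + 3 = 3 + c**2)
55*103 + g(-11) = 55*103 + (3 + (-11)**2) = 5665 + (3 + 121) = 5665 + 124 = 5789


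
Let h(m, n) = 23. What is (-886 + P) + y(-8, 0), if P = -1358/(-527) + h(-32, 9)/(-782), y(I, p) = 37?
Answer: -892161/1054 ≈ -846.45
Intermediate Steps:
P = 2685/1054 (P = -1358/(-527) + 23/(-782) = -1358*(-1/527) + 23*(-1/782) = 1358/527 - 1/34 = 2685/1054 ≈ 2.5474)
(-886 + P) + y(-8, 0) = (-886 + 2685/1054) + 37 = -931159/1054 + 37 = -892161/1054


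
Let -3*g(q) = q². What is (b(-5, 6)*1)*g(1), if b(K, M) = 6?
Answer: -2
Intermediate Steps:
g(q) = -q²/3
(b(-5, 6)*1)*g(1) = (6*1)*(-⅓*1²) = 6*(-⅓*1) = 6*(-⅓) = -2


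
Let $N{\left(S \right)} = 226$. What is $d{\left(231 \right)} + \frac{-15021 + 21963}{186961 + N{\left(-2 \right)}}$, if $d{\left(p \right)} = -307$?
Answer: $- \frac{4419959}{14399} \approx -306.96$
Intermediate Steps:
$d{\left(231 \right)} + \frac{-15021 + 21963}{186961 + N{\left(-2 \right)}} = -307 + \frac{-15021 + 21963}{186961 + 226} = -307 + \frac{6942}{187187} = -307 + 6942 \cdot \frac{1}{187187} = -307 + \frac{534}{14399} = - \frac{4419959}{14399}$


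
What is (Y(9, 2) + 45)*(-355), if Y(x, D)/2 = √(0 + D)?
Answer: -15975 - 710*√2 ≈ -16979.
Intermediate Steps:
Y(x, D) = 2*√D (Y(x, D) = 2*√(0 + D) = 2*√D)
(Y(9, 2) + 45)*(-355) = (2*√2 + 45)*(-355) = (45 + 2*√2)*(-355) = -15975 - 710*√2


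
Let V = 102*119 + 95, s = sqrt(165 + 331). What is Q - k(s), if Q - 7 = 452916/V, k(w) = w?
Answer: 538547/12233 - 4*sqrt(31) ≈ 21.753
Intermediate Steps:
s = 4*sqrt(31) (s = sqrt(496) = 4*sqrt(31) ≈ 22.271)
V = 12233 (V = 12138 + 95 = 12233)
Q = 538547/12233 (Q = 7 + 452916/12233 = 538547/12233 ≈ 44.024)
Q - k(s) = 538547/12233 - 4*sqrt(31)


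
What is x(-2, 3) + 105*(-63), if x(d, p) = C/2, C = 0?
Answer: -6615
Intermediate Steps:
x(d, p) = 0 (x(d, p) = 0/2 = 0*(½) = 0)
x(-2, 3) + 105*(-63) = 0 + 105*(-63) = 0 - 6615 = -6615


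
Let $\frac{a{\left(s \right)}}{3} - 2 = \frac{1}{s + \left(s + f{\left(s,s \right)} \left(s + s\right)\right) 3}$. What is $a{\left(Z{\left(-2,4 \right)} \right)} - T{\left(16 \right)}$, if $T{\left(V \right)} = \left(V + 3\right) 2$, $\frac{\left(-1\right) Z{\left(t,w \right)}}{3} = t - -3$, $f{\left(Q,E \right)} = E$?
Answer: $- \frac{447}{14} \approx -31.929$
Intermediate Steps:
$Z{\left(t,w \right)} = -9 - 3 t$ ($Z{\left(t,w \right)} = - 3 \left(t - -3\right) = - 3 \left(t + 3\right) = - 3 \left(3 + t\right) = -9 - 3 t$)
$T{\left(V \right)} = 6 + 2 V$ ($T{\left(V \right)} = \left(3 + V\right) 2 = 6 + 2 V$)
$a{\left(s \right)} = 6 + \frac{3}{4 s + 6 s^{2}}$ ($a{\left(s \right)} = 6 + \frac{3}{s + \left(s + s \left(s + s\right)\right) 3} = 6 + \frac{3}{s + \left(s + s 2 s\right) 3} = 6 + \frac{3}{s + \left(s + 2 s^{2}\right) 3} = 6 + \frac{3}{s + \left(3 s + 6 s^{2}\right)} = 6 + \frac{3}{4 s + 6 s^{2}}$)
$a{\left(Z{\left(-2,4 \right)} \right)} - T{\left(16 \right)} = \frac{3 \left(1 + 8 \left(-9 - -6\right) + 12 \left(-9 - -6\right)^{2}\right)}{2 \left(-9 - -6\right) \left(2 + 3 \left(-9 - -6\right)\right)} - \left(6 + 2 \cdot 16\right) = \frac{3 \left(1 + 8 \left(-9 + 6\right) + 12 \left(-9 + 6\right)^{2}\right)}{2 \left(-9 + 6\right) \left(2 + 3 \left(-9 + 6\right)\right)} - \left(6 + 32\right) = \frac{3 \left(1 + 8 \left(-3\right) + 12 \left(-3\right)^{2}\right)}{2 \left(-3\right) \left(2 + 3 \left(-3\right)\right)} - 38 = \frac{3}{2} \left(- \frac{1}{3}\right) \frac{1}{2 - 9} \left(1 - 24 + 12 \cdot 9\right) - 38 = \frac{3}{2} \left(- \frac{1}{3}\right) \frac{1}{-7} \left(1 - 24 + 108\right) - 38 = \frac{3}{2} \left(- \frac{1}{3}\right) \left(- \frac{1}{7}\right) 85 - 38 = \frac{85}{14} - 38 = - \frac{447}{14}$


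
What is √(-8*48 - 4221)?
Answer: I*√4605 ≈ 67.86*I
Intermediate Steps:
√(-8*48 - 4221) = √(-384 - 4221) = √(-4605) = I*√4605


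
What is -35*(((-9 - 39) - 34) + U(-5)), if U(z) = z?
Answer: 3045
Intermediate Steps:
-35*(((-9 - 39) - 34) + U(-5)) = -35*(((-9 - 39) - 34) - 5) = -35*((-48 - 34) - 5) = -35*(-82 - 5) = -35*(-87) = 3045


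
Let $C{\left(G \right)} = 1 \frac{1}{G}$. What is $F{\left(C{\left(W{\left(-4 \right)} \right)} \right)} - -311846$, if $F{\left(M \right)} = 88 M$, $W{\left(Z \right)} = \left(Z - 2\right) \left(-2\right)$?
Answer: $\frac{935560}{3} \approx 3.1185 \cdot 10^{5}$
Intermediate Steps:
$W{\left(Z \right)} = 4 - 2 Z$ ($W{\left(Z \right)} = \left(-2 + Z\right) \left(-2\right) = 4 - 2 Z$)
$C{\left(G \right)} = \frac{1}{G}$
$F{\left(C{\left(W{\left(-4 \right)} \right)} \right)} - -311846 = \frac{88}{4 - -8} - -311846 = \frac{88}{4 + 8} + 311846 = \frac{88}{12} + 311846 = 88 \cdot \frac{1}{12} + 311846 = \frac{22}{3} + 311846 = \frac{935560}{3}$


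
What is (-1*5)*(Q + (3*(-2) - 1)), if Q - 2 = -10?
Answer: 75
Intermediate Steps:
Q = -8 (Q = 2 - 10 = -8)
(-1*5)*(Q + (3*(-2) - 1)) = (-1*5)*(-8 + (3*(-2) - 1)) = -5*(-8 + (-6 - 1)) = -5*(-8 - 7) = -5*(-15) = 75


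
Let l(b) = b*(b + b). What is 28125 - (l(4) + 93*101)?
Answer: 18700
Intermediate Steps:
l(b) = 2*b**2 (l(b) = b*(2*b) = 2*b**2)
28125 - (l(4) + 93*101) = 28125 - (2*4**2 + 93*101) = 28125 - (2*16 + 9393) = 28125 - (32 + 9393) = 28125 - 1*9425 = 28125 - 9425 = 18700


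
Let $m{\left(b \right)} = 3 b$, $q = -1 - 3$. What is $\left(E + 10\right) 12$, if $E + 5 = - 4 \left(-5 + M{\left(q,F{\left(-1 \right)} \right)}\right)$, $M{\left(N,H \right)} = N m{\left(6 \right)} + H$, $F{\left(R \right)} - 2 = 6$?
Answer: $3372$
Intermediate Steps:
$q = -4$ ($q = -1 - 3 = -4$)
$F{\left(R \right)} = 8$ ($F{\left(R \right)} = 2 + 6 = 8$)
$M{\left(N,H \right)} = H + 18 N$ ($M{\left(N,H \right)} = N 3 \cdot 6 + H = N 18 + H = 18 N + H = H + 18 N$)
$E = 271$ ($E = -5 - 4 \left(-5 + \left(8 + 18 \left(-4\right)\right)\right) = -5 - 4 \left(-5 + \left(8 - 72\right)\right) = -5 - 4 \left(-5 - 64\right) = -5 - -276 = -5 + 276 = 271$)
$\left(E + 10\right) 12 = \left(271 + 10\right) 12 = 281 \cdot 12 = 3372$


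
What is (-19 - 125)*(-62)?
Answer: 8928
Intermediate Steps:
(-19 - 125)*(-62) = -144*(-62) = 8928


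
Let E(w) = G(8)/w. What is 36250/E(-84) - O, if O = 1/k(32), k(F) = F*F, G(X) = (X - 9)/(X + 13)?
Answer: 65479679999/1024 ≈ 6.3945e+7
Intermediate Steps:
G(X) = (-9 + X)/(13 + X)
k(F) = F**2
E(w) = -1/(21*w) (E(w) = ((-9 + 8)/(13 + 8))/w = (-1/21)/w = ((1/21)*(-1))/w = -1/(21*w))
O = 1/1024 (O = 1/(32**2) = 1/1024 ≈ 0.00097656)
36250/E(-84) - O = 36250/((-1/21/(-84))) - 1*1/1024 = 36250/((-1/21*(-1/84))) - 1/1024 = 36250/(1/1764) - 1/1024 = 36250*1764 - 1/1024 = 63945000 - 1/1024 = 65479679999/1024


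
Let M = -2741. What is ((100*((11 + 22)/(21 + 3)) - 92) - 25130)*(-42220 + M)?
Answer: 2255648409/2 ≈ 1.1278e+9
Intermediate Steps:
((100*((11 + 22)/(21 + 3)) - 92) - 25130)*(-42220 + M) = ((100*((11 + 22)/(21 + 3)) - 92) - 25130)*(-42220 - 2741) = ((100*(33/24) - 92) - 25130)*(-44961) = ((100*(33*(1/24)) - 92) - 25130)*(-44961) = ((100*(11/8) - 92) - 25130)*(-44961) = ((275/2 - 92) - 25130)*(-44961) = (91/2 - 25130)*(-44961) = -50169/2*(-44961) = 2255648409/2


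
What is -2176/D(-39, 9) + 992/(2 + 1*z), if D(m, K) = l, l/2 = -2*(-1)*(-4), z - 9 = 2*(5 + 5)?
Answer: 168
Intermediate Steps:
z = 29 (z = 9 + 2*(5 + 5) = 9 + 2*10 = 9 + 20 = 29)
l = -16 (l = 2*(-2*(-1)*(-4)) = 2*(2*(-4)) = 2*(-8) = -16)
D(m, K) = -16
-2176/D(-39, 9) + 992/(2 + 1*z) = -2176/(-16) + 992/(2 + 1*29) = -2176*(-1/16) + 992/(2 + 29) = 136 + 992/31 = 136 + 992*(1/31) = 136 + 32 = 168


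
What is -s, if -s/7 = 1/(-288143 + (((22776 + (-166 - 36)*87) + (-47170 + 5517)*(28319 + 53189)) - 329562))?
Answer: -7/3395665227 ≈ -2.0615e-9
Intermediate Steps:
s = 7/3395665227 (s = -7/(-288143 + (((22776 + (-166 - 36)*87) + (-47170 + 5517)*(28319 + 53189)) - 329562)) = -7/(-288143 + (((22776 - 202*87) - 41653*81508) - 329562)) = -7/(-288143 + (((22776 - 17574) - 3395052724) - 329562)) = -7/(-288143 + ((5202 - 3395052724) - 329562)) = -7/(-288143 + (-3395047522 - 329562)) = -7/(-288143 - 3395377084) = -7/(-3395665227) = -7*(-1/3395665227) = 7/3395665227 ≈ 2.0615e-9)
-s = -1*7/3395665227 = -7/3395665227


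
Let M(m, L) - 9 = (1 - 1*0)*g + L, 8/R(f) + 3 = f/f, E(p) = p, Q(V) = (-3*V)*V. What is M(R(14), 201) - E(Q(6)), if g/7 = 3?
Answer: 339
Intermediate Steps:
Q(V) = -3*V**2
g = 21 (g = 7*3 = 21)
R(f) = -4 (R(f) = 8/(-3 + f/f) = 8/(-3 + 1) = 8/(-2) = 8*(-1/2) = -4)
M(m, L) = 30 + L (M(m, L) = 9 + ((1 - 1*0)*21 + L) = 9 + ((1 + 0)*21 + L) = 9 + (1*21 + L) = 9 + (21 + L) = 30 + L)
M(R(14), 201) - E(Q(6)) = (30 + 201) - (-3)*6**2 = 231 - (-3)*36 = 231 - 1*(-108) = 231 + 108 = 339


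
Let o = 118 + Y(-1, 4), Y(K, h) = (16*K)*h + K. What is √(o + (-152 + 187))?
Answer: 2*√22 ≈ 9.3808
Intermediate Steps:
Y(K, h) = K + 16*K*h (Y(K, h) = 16*K*h + K = K + 16*K*h)
o = 53 (o = 118 - (1 + 16*4) = 118 - (1 + 64) = 118 - 1*65 = 118 - 65 = 53)
√(o + (-152 + 187)) = √(53 + (-152 + 187)) = √(53 + 35) = √88 = 2*√22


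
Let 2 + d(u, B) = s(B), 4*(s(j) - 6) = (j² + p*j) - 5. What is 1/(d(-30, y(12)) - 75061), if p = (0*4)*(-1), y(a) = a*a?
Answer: -4/279497 ≈ -1.4311e-5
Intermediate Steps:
y(a) = a²
p = 0 (p = 0*(-1) = 0)
s(j) = 19/4 + j²/4 (s(j) = 6 + ((j² + 0*j) - 5)/4 = 6 + ((j² + 0) - 5)/4 = 6 + (j² - 5)/4 = 6 + (-5 + j²)/4 = 6 + (-5/4 + j²/4) = 19/4 + j²/4)
d(u, B) = 11/4 + B²/4 (d(u, B) = -2 + (19/4 + B²/4) = 11/4 + B²/4)
1/(d(-30, y(12)) - 75061) = 1/((11/4 + (12²)²/4) - 75061) = 1/((11/4 + (¼)*144²) - 75061) = 1/((11/4 + (¼)*20736) - 75061) = 1/((11/4 + 5184) - 75061) = 1/(20747/4 - 75061) = 1/(-279497/4) = -4/279497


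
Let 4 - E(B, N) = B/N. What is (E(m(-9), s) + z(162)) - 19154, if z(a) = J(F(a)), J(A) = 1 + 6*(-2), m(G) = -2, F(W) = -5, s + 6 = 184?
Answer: -1705328/89 ≈ -19161.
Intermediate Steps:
s = 178 (s = -6 + 184 = 178)
E(B, N) = 4 - B/N
J(A) = -11 (J(A) = 1 - 12 = -11)
z(a) = -11
(E(m(-9), s) + z(162)) - 19154 = ((4 - 1*(-2)/178) - 11) - 19154 = ((4 - 1*(-2)*1/178) - 11) - 19154 = ((4 + 1/89) - 11) - 19154 = (357/89 - 11) - 19154 = -622/89 - 19154 = -1705328/89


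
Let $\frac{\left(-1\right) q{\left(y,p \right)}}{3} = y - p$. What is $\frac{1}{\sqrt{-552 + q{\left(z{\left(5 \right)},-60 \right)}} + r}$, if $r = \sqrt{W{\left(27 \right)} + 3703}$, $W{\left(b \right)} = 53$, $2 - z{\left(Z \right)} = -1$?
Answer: $\frac{1}{2 \sqrt{939} + i \sqrt{741}} \approx 0.013628 - 0.0060532 i$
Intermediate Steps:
$z{\left(Z \right)} = 3$ ($z{\left(Z \right)} = 2 - -1 = 2 + 1 = 3$)
$q{\left(y,p \right)} = - 3 y + 3 p$ ($q{\left(y,p \right)} = - 3 \left(y - p\right) = - 3 y + 3 p$)
$r = 2 \sqrt{939}$ ($r = \sqrt{53 + 3703} = \sqrt{3756} = 2 \sqrt{939} \approx 61.286$)
$\frac{1}{\sqrt{-552 + q{\left(z{\left(5 \right)},-60 \right)}} + r} = \frac{1}{\sqrt{-552 + \left(\left(-3\right) 3 + 3 \left(-60\right)\right)} + 2 \sqrt{939}} = \frac{1}{\sqrt{-552 - 189} + 2 \sqrt{939}} = \frac{1}{\sqrt{-741} + 2 \sqrt{939}} = \frac{1}{i \sqrt{741} + 2 \sqrt{939}} = \frac{1}{2 \sqrt{939} + i \sqrt{741}}$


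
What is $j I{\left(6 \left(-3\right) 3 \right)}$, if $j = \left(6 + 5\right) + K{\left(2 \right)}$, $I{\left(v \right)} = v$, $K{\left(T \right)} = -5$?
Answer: $-324$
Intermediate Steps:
$j = 6$ ($j = \left(6 + 5\right) - 5 = 11 - 5 = 6$)
$j I{\left(6 \left(-3\right) 3 \right)} = 6 \cdot 6 \left(-3\right) 3 = 6 \left(\left(-18\right) 3\right) = 6 \left(-54\right) = -324$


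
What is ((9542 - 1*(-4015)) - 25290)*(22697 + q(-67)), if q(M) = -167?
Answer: -264344490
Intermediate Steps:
((9542 - 1*(-4015)) - 25290)*(22697 + q(-67)) = ((9542 - 1*(-4015)) - 25290)*(22697 - 167) = ((9542 + 4015) - 25290)*22530 = (13557 - 25290)*22530 = -11733*22530 = -264344490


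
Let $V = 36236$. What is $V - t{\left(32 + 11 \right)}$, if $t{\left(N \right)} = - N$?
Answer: $36279$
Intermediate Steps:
$V - t{\left(32 + 11 \right)} = 36236 - - (32 + 11) = 36236 - \left(-1\right) 43 = 36236 - -43 = 36236 + 43 = 36279$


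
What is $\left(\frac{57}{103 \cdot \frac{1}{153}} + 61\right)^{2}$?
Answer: $\frac{225120016}{10609} \approx 21220.0$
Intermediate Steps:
$\left(\frac{57}{103 \cdot \frac{1}{153}} + 61\right)^{2} = \left(\frac{57}{\frac{103}{153}} + 61\right)^{2} = \left(57 \cdot \frac{153}{103} + 61\right)^{2} = \left(\frac{8721}{103} + 61\right)^{2} = \left(\frac{15004}{103}\right)^{2} = \frac{225120016}{10609}$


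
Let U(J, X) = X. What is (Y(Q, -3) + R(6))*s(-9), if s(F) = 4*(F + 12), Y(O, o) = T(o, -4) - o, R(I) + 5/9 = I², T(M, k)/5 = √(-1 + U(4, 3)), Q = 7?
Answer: 1384/3 + 60*√2 ≈ 546.19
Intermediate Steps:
T(M, k) = 5*√2 (T(M, k) = 5*√(-1 + 3) = 5*√2)
R(I) = -5/9 + I²
Y(O, o) = -o + 5*√2 (Y(O, o) = 5*√2 - o = -o + 5*√2)
s(F) = 48 + 4*F (s(F) = 4*(12 + F) = 48 + 4*F)
(Y(Q, -3) + R(6))*s(-9) = ((-1*(-3) + 5*√2) + (-5/9 + 6²))*(48 + 4*(-9)) = ((3 + 5*√2) + (-5/9 + 36))*(48 - 36) = ((3 + 5*√2) + 319/9)*12 = (346/9 + 5*√2)*12 = 1384/3 + 60*√2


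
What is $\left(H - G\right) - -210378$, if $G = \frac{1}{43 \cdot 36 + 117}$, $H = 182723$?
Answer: $\frac{654513164}{1665} \approx 3.931 \cdot 10^{5}$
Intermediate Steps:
$G = \frac{1}{1665}$ ($G = \frac{1}{1548 + 117} = \frac{1}{1665} \approx 0.0006006$)
$\left(H - G\right) - -210378 = \left(182723 - \frac{1}{1665}\right) - -210378 = \left(182723 - \frac{1}{1665}\right) + 210378 = \frac{304233794}{1665} + 210378 = \frac{654513164}{1665}$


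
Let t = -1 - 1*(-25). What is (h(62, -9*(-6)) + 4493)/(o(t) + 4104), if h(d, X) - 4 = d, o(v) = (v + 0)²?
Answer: 4559/4680 ≈ 0.97414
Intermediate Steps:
t = 24 (t = -1 + 25 = 24)
o(v) = v²
h(d, X) = 4 + d
(h(62, -9*(-6)) + 4493)/(o(t) + 4104) = ((4 + 62) + 4493)/(24² + 4104) = (66 + 4493)/(576 + 4104) = 4559/4680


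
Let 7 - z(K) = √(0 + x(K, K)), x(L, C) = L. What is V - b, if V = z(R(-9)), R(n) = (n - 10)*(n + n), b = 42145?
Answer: -42138 - 3*√38 ≈ -42157.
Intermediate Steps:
R(n) = 2*n*(-10 + n) (R(n) = (-10 + n)*(2*n) = 2*n*(-10 + n))
z(K) = 7 - √K (z(K) = 7 - √(0 + K) = 7 - √K)
V = 7 - 3*√38 (V = 7 - √(2*(-9)*(-10 - 9)) = 7 - √(2*(-9)*(-19)) = 7 - √342 = 7 - 3*√38 ≈ -11.493)
V - b = (7 - 3*√38) - 1*42145 = (7 - 3*√38) - 42145 = -42138 - 3*√38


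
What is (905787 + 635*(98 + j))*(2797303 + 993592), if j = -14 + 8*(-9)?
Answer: 3462630029265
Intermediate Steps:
j = -86 (j = -14 - 72 = -86)
(905787 + 635*(98 + j))*(2797303 + 993592) = (905787 + 635*(98 - 86))*(2797303 + 993592) = (905787 + 635*12)*3790895 = (905787 + 7620)*3790895 = 913407*3790895 = 3462630029265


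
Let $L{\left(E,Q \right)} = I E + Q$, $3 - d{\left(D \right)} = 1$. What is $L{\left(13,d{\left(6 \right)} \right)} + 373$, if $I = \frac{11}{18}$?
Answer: $\frac{6893}{18} \approx 382.94$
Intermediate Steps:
$d{\left(D \right)} = 2$ ($d{\left(D \right)} = 3 - 1 = 2$)
$I = \frac{11}{18}$ ($I = 11 \cdot \frac{1}{18} = \frac{11}{18} \approx 0.61111$)
$L{\left(E,Q \right)} = Q + \frac{11 E}{18}$ ($L{\left(E,Q \right)} = \frac{11 E}{18} + Q = Q + \frac{11 E}{18}$)
$L{\left(13,d{\left(6 \right)} \right)} + 373 = \left(2 + \frac{11}{18} \cdot 13\right) + 373 = \left(2 + \frac{143}{18}\right) + 373 = \frac{179}{18} + 373 = \frac{6893}{18}$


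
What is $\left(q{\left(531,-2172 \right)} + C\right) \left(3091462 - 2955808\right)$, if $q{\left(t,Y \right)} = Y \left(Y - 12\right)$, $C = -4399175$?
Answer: $46729140342$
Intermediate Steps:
$q{\left(t,Y \right)} = Y \left(-12 + Y\right)$
$\left(q{\left(531,-2172 \right)} + C\right) \left(3091462 - 2955808\right) = \left(- 2172 \left(-12 - 2172\right) - 4399175\right) \left(3091462 - 2955808\right) = \left(\left(-2172\right) \left(-2184\right) - 4399175\right) 135654 = \left(4743648 - 4399175\right) 135654 = 344473 \cdot 135654 = 46729140342$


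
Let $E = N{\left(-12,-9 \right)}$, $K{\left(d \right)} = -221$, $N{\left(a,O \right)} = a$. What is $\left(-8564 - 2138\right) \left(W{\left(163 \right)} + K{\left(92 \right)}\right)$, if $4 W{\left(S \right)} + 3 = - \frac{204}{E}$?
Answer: $2327685$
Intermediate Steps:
$E = -12$
$W{\left(S \right)} = \frac{7}{2}$ ($W{\left(S \right)} = - \frac{3}{4} + \frac{\left(-204\right) \frac{1}{-12}}{4} = - \frac{3}{4} + \frac{\left(-204\right) \left(- \frac{1}{12}\right)}{4} = - \frac{3}{4} + \frac{1}{4} \cdot 17 = - \frac{3}{4} + \frac{17}{4} = \frac{7}{2}$)
$\left(-8564 - 2138\right) \left(W{\left(163 \right)} + K{\left(92 \right)}\right) = \left(-8564 - 2138\right) \left(\frac{7}{2} - 221\right) = \left(-10702\right) \left(- \frac{435}{2}\right) = 2327685$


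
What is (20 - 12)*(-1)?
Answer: -8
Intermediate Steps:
(20 - 12)*(-1) = 8*(-1) = -8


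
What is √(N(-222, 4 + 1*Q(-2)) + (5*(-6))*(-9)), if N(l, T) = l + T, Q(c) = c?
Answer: 5*√2 ≈ 7.0711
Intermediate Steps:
N(l, T) = T + l
√(N(-222, 4 + 1*Q(-2)) + (5*(-6))*(-9)) = √(((4 + 1*(-2)) - 222) + (5*(-6))*(-9)) = √(((4 - 2) - 222) - 30*(-9)) = √((2 - 222) + 270) = √(-220 + 270) = √50 = 5*√2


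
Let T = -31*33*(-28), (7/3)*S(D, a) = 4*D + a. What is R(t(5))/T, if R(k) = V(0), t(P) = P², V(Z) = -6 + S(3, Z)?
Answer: -1/33418 ≈ -2.9924e-5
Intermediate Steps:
S(D, a) = 3*a/7 + 12*D/7 (S(D, a) = 3*(4*D + a)/7 = 3*(a + 4*D)/7 = 3*a/7 + 12*D/7)
V(Z) = -6/7 + 3*Z/7 (V(Z) = -6 + (3*Z/7 + (12/7)*3) = -6 + (3*Z/7 + 36/7) = -6 + (36/7 + 3*Z/7) = -6/7 + 3*Z/7)
T = 28644 (T = -1023*(-28) = 28644)
R(k) = -6/7 (R(k) = -6/7 + (3/7)*0 = -6/7 + 0 = -6/7)
R(t(5))/T = -6/7/28644 = -6/7*1/28644 = -1/33418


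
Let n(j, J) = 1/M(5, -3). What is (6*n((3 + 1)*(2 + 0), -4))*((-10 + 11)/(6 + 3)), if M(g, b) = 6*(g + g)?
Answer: 1/90 ≈ 0.011111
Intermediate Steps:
M(g, b) = 12*g (M(g, b) = 6*(2*g) = 12*g)
n(j, J) = 1/60 (n(j, J) = 1/(12*5) = 1/60)
(6*n((3 + 1)*(2 + 0), -4))*((-10 + 11)/(6 + 3)) = (6*(1/60))*((-10 + 11)/(6 + 3)) = (1/9)/10 = (1*(⅑))/10 = (⅒)*(⅑) = 1/90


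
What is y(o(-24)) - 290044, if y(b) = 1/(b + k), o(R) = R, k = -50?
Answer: -21463257/74 ≈ -2.9004e+5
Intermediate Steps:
y(b) = 1/(-50 + b) (y(b) = 1/(b - 50) = 1/(-50 + b))
y(o(-24)) - 290044 = 1/(-50 - 24) - 290044 = 1/(-74) - 290044 = -1/74 - 290044 = -21463257/74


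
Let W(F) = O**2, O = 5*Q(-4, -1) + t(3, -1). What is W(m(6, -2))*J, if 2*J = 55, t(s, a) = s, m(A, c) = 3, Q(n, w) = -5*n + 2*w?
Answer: 475695/2 ≈ 2.3785e+5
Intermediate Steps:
J = 55/2 (J = (1/2)*55 = 55/2 ≈ 27.500)
O = 93 (O = 5*(-5*(-4) + 2*(-1)) + 3 = 5*(20 - 2) + 3 = 5*18 + 3 = 90 + 3 = 93)
W(F) = 8649 (W(F) = 93**2 = 8649)
W(m(6, -2))*J = 8649*(55/2) = 475695/2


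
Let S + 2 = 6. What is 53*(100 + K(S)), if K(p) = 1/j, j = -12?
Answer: 63547/12 ≈ 5295.6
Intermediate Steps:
S = 4 (S = -2 + 6 = 4)
K(p) = -1/12 (K(p) = 1/(-12) = -1/12)
53*(100 + K(S)) = 53*(100 - 1/12) = 53*(1199/12) = 63547/12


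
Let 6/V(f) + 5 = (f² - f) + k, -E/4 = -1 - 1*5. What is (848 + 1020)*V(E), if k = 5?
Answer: 467/23 ≈ 20.304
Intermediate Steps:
E = 24 (E = -4*(-1 - 1*5) = -4*(-1 - 5) = -4*(-6) = 24)
V(f) = 6/(f² - f) (V(f) = 6/(-5 + ((f² - f) + 5)) = 6/(-5 + (5 + f² - f)) = 6/(f² - f))
(848 + 1020)*V(E) = (848 + 1020)*(6/(24*(-1 + 24))) = 1868*(6*(1/24)/23) = 1868*(6*(1/24)*(1/23)) = 1868*(1/92) = 467/23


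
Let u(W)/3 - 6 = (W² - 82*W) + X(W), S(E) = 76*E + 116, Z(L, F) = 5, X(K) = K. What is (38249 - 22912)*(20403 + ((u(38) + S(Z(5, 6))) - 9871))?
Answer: 94230528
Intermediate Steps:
S(E) = 116 + 76*E
u(W) = 18 - 243*W + 3*W² (u(W) = 18 + 3*((W² - 82*W) + W) = 18 + 3*(W² - 81*W) = 18 + (-243*W + 3*W²) = 18 - 243*W + 3*W²)
(38249 - 22912)*(20403 + ((u(38) + S(Z(5, 6))) - 9871)) = (38249 - 22912)*(20403 + (((18 - 243*38 + 3*38²) + (116 + 76*5)) - 9871)) = 15337*(20403 + (((18 - 9234 + 3*1444) + (116 + 380)) - 9871)) = 15337*(20403 + (((18 - 9234 + 4332) + 496) - 9871)) = 15337*(20403 + ((-4884 + 496) - 9871)) = 15337*(20403 + (-4388 - 9871)) = 15337*(20403 - 14259) = 15337*6144 = 94230528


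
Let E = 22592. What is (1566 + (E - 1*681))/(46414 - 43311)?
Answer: 23477/3103 ≈ 7.5659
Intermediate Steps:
(1566 + (E - 1*681))/(46414 - 43311) = (1566 + (22592 - 1*681))/(46414 - 43311) = (1566 + (22592 - 681))/3103 = (1566 + 21911)*(1/3103) = 23477*(1/3103) = 23477/3103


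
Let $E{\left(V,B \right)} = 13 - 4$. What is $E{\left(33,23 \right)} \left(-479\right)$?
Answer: $-4311$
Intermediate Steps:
$E{\left(V,B \right)} = 9$
$E{\left(33,23 \right)} \left(-479\right) = 9 \left(-479\right) = -4311$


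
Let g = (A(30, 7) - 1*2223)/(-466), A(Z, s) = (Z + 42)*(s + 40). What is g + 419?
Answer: 194093/466 ≈ 416.51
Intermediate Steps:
A(Z, s) = (40 + s)*(42 + Z) (A(Z, s) = (42 + Z)*(40 + s) = (40 + s)*(42 + Z))
g = -1161/466 (g = ((1680 + 40*30 + 42*7 + 30*7) - 1*2223)/(-466) = ((1680 + 1200 + 294 + 210) - 2223)*(-1/466) = (3384 - 2223)*(-1/466) = 1161*(-1/466) = -1161/466 ≈ -2.4914)
g + 419 = -1161/466 + 419 = 194093/466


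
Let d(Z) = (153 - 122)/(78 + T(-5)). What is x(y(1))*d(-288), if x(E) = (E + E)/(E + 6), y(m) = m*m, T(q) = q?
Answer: 62/511 ≈ 0.12133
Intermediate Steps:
y(m) = m**2
x(E) = 2*E/(6 + E) (x(E) = (2*E)/(6 + E) = 2*E/(6 + E))
d(Z) = 31/73 (d(Z) = (153 - 122)/(78 - 5) = 31/73)
x(y(1))*d(-288) = (2*1**2/(6 + 1**2))*(31/73) = (2*1/(6 + 1))*(31/73) = (2*1/7)*(31/73) = (2*1*(1/7))*(31/73) = (2/7)*(31/73) = 62/511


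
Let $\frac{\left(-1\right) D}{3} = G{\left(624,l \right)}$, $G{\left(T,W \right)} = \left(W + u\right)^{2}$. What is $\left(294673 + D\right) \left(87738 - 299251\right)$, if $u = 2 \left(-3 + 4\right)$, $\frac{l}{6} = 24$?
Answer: $-48801336925$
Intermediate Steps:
$l = 144$ ($l = 6 \cdot 24 = 144$)
$u = 2$ ($u = 2 \cdot 1 = 2$)
$G{\left(T,W \right)} = \left(2 + W\right)^{2}$ ($G{\left(T,W \right)} = \left(W + 2\right)^{2} = \left(2 + W\right)^{2}$)
$D = -63948$ ($D = - 3 \left(2 + 144\right)^{2} = - 3 \cdot 146^{2} = \left(-3\right) 21316 = -63948$)
$\left(294673 + D\right) \left(87738 - 299251\right) = \left(294673 - 63948\right) \left(87738 - 299251\right) = 230725 \left(-211513\right) = -48801336925$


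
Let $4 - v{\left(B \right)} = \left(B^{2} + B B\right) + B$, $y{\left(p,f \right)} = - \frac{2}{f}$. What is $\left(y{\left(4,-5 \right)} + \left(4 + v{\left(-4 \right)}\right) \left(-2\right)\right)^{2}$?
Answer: $\frac{40804}{25} \approx 1632.2$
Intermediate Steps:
$v{\left(B \right)} = 4 - B - 2 B^{2}$ ($v{\left(B \right)} = 4 - \left(\left(B^{2} + B B\right) + B\right) = 4 - \left(\left(B^{2} + B^{2}\right) + B\right) = 4 - \left(2 B^{2} + B\right) = 4 - \left(B + 2 B^{2}\right) = 4 - B - 2 B^{2}$)
$\left(y{\left(4,-5 \right)} + \left(4 + v{\left(-4 \right)}\right) \left(-2\right)\right)^{2} = \left(- \frac{2}{-5} + \left(4 - \left(-8 + 32\right)\right) \left(-2\right)\right)^{2} = \left(\left(-2\right) \left(- \frac{1}{5}\right) + \left(4 + \left(4 + 4 - 32\right)\right) \left(-2\right)\right)^{2} = \left(\frac{2}{5} + \left(4 + \left(4 + 4 - 32\right)\right) \left(-2\right)\right)^{2} = \left(\frac{2}{5} + \left(4 - 24\right) \left(-2\right)\right)^{2} = \left(\frac{2}{5} - -40\right)^{2} = \left(\frac{2}{5} + 40\right)^{2} = \left(\frac{202}{5}\right)^{2} = \frac{40804}{25}$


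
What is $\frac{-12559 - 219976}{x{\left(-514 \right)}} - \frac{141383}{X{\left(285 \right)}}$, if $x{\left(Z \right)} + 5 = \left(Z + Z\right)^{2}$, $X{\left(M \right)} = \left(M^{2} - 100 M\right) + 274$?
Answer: $- \frac{161734707822}{56008230221} \approx -2.8877$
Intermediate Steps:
$X{\left(M \right)} = 274 + M^{2} - 100 M$
$x{\left(Z \right)} = -5 + 4 Z^{2}$ ($x{\left(Z \right)} = -5 + \left(Z + Z\right)^{2} = -5 + \left(2 Z\right)^{2} = -5 + 4 Z^{2}$)
$\frac{-12559 - 219976}{x{\left(-514 \right)}} - \frac{141383}{X{\left(285 \right)}} = \frac{-12559 - 219976}{-5 + 4 \left(-514\right)^{2}} - \frac{141383}{274 + 285^{2} - 28500} = - \frac{232535}{-5 + 4 \cdot 264196} - \frac{141383}{274 + 81225 - 28500} = - \frac{232535}{-5 + 1056784} - \frac{141383}{52999} = - \frac{232535}{1056779} - \frac{141383}{52999} = - \frac{161734707822}{56008230221}$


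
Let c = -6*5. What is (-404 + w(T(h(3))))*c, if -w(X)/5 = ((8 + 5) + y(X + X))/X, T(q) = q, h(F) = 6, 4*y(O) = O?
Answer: 12520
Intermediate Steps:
y(O) = O/4
w(X) = -5*(13 + X/2)/X (w(X) = -5*((8 + 5) + (X + X)/4)/X = -5*(13 + (2*X)/4)/X = -5*(13 + X/2)/X)
c = -30
(-404 + w(T(h(3))))*c = (-404 + (-5/2 - 65/6))*(-30) = (-404 - 40/3)*(-30) = -1252/3*(-30) = 12520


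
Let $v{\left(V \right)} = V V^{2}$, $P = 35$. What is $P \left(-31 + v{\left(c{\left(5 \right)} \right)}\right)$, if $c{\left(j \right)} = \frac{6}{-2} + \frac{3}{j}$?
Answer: $- \frac{39221}{25} \approx -1568.8$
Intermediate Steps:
$c{\left(j \right)} = -3 + \frac{3}{j}$ ($c{\left(j \right)} = 6 \left(- \frac{1}{2}\right) + \frac{3}{j} = -3 + \frac{3}{j}$)
$v{\left(V \right)} = V^{3}$
$P \left(-31 + v{\left(c{\left(5 \right)} \right)}\right) = 35 \left(-31 + \left(-3 + \frac{3}{5}\right)^{3}\right) = 35 \left(-31 + \left(- \frac{12}{5}\right)^{3}\right) = 35 \left(-31 - \frac{1728}{125}\right) = 35 \left(- \frac{5603}{125}\right) = - \frac{39221}{25}$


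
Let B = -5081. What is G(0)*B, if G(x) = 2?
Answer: -10162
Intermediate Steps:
G(0)*B = 2*(-5081) = -10162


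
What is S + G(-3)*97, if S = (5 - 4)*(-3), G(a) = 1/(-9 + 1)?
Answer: -121/8 ≈ -15.125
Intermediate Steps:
G(a) = -⅛ (G(a) = 1/(-8) = -⅛)
S = -3 (S = 1*(-3) = -3)
S + G(-3)*97 = -3 - ⅛*97 = -3 - 97/8 = -121/8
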